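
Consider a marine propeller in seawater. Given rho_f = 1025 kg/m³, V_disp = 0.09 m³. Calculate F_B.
Formula: F_B = \rho_f g V_{disp}
F_B = 1025·9.81·0.09 = 905 N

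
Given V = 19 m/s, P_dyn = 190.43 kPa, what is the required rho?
Formula: P_{dyn} = \frac{1}{2} \rho V^2
Substituting knowns: 190.43 = 0.5·rho·19²/1000
Solving for rho: rho = 2·(190.43·1000)/19² = 1055 kg/m³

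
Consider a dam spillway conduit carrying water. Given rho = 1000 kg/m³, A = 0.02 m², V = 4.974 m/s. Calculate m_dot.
Formula: \dot{m} = \rho A V
m_dot = 1000·0.02·4.974 = 99.48 kg/s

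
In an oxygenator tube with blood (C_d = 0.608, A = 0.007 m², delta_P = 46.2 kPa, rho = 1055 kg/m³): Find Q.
Formula: Q = C_d A \sqrt{\frac{2 \Delta P}{\rho}}
Q = 0.608·0.007·√(2·(46.2·1000)/1055)·1000 = 39.83 L/s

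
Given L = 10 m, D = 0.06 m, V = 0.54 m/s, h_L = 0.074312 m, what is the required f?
Formula: h_L = f \frac{L}{D} \frac{V^2}{2g}
Substituting knowns: 0.074312 = f·(10/0.06)·0.54²/(2·9.81)
Solving for f: f = 0.074312·2·9.81/((10/0.06)·0.54²) = 0.03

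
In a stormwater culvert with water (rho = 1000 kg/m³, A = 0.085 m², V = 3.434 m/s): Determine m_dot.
Formula: \dot{m} = \rho A V
m_dot = 1000·0.085·3.434 = 291.9 kg/s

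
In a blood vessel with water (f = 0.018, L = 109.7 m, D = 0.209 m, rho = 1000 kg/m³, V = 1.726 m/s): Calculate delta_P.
Formula: \Delta P = f \frac{L}{D} \frac{\rho V^2}{2}
delta_P = 0.018·(109.7/0.209)·0.5·1000·1.726²/1000 = 14.07 kPa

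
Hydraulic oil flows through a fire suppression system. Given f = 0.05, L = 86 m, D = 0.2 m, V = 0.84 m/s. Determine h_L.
Formula: h_L = f \frac{L}{D} \frac{V^2}{2g}
h_L = 0.05·(86/0.2)·0.84²/(2·9.81) = 0.7732 m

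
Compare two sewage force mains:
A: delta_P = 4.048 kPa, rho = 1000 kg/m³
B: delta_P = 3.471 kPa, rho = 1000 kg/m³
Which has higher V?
V(A) = 2.845 m/s, V(B) = 2.635 m/s. Answer: A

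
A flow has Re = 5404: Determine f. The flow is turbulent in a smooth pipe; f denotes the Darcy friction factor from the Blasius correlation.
Formula: f = \frac{0.316}{Re^{0.25}}
f = 0.316/5404^0.25 = 0.03686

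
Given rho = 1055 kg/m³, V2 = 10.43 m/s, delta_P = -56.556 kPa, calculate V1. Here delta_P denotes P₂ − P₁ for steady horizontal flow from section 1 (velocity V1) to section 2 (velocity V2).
Formula: \Delta P = \frac{1}{2} \rho (V_1^2 - V_2^2)
Substituting knowns: -56.556 = 0.5·1055·(V1² − 10.43²)/1000
Solving for V1: V1 = √(10.43² + 2·(-56.556·1000)/1055) = 1.253 m/s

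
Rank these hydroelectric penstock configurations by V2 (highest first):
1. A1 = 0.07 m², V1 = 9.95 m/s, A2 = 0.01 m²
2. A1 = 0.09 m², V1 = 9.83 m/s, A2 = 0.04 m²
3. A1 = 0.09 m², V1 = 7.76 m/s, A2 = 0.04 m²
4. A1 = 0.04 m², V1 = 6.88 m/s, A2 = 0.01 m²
Case 1: V2 = 69.65 m/s
Case 2: V2 = 22.12 m/s
Case 3: V2 = 17.46 m/s
Case 4: V2 = 27.52 m/s
Ranking (highest first): 1, 4, 2, 3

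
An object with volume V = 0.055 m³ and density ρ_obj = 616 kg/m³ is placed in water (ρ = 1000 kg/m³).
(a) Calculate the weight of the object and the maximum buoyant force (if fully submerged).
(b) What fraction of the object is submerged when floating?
(a) W=rho_obj*g*V=616*9.81*0.055=332.4 N; F_B(max)=rho*g*V=1000*9.81*0.055=539.5 N
(b) Floating fraction=rho_obj/rho=616/1000=0.616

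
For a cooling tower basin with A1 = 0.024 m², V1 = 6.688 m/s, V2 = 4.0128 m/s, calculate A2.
Formula: V_2 = \frac{A_1 V_1}{A_2}
Substituting knowns: 4.0128 = 0.024·6.688/A2
Solving for A2: A2 = 0.024·6.688/4.0128 = 0.04 m²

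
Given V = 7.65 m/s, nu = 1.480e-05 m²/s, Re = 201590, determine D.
Formula: Re = \frac{V D}{\nu}
Substituting knowns: 201590 = 7.65·D/1.480e-05
Solving for D: D = 201590·1.480e-05/7.65 = 0.39 m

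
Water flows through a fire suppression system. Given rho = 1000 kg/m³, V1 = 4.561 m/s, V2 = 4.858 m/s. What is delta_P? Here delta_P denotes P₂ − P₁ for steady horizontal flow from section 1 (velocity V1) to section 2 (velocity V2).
Formula: \Delta P = \frac{1}{2} \rho (V_1^2 - V_2^2)
delta_P = 0.5·1000·(4.561² − 4.858²)/1000 = -1.399 kPa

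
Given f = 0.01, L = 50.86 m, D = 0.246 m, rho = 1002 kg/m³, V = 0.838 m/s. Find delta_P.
Formula: \Delta P = f \frac{L}{D} \frac{\rho V^2}{2}
delta_P = 0.01·(50.86/0.246)·0.5·1002·0.838²/1000 = 0.7274 kPa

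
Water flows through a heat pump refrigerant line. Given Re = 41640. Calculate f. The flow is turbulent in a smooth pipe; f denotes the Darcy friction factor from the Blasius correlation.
Formula: f = \frac{0.316}{Re^{0.25}}
f = 0.316/41640^0.25 = 0.02212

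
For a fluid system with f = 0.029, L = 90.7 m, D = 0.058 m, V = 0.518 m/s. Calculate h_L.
Formula: h_L = f \frac{L}{D} \frac{V^2}{2g}
h_L = 0.029·(90.7/0.058)·0.518²/(2·9.81) = 0.6202 m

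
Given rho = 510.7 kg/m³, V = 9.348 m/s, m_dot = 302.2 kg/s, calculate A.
Formula: \dot{m} = \rho A V
Substituting knowns: 302.2 = 510.7·A·9.348
Solving for A: A = 302.2/(510.7·9.348) = 0.0633 m²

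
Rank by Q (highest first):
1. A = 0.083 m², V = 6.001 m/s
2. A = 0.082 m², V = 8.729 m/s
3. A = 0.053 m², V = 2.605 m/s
Case 1: Q = 498.1 L/s
Case 2: Q = 715.8 L/s
Case 3: Q = 138.1 L/s
Ranking (highest first): 2, 1, 3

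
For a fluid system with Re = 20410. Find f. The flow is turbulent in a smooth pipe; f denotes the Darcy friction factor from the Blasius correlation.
Formula: f = \frac{0.316}{Re^{0.25}}
f = 0.316/20410^0.25 = 0.02644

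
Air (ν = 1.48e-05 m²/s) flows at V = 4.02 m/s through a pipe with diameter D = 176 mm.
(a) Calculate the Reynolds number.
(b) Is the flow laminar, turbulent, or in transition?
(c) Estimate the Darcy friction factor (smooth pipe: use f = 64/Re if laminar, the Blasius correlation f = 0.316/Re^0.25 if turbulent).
(a) Re = V·D/ν = 4.02·0.176/1.48e-05 = 47805
(b) Flow regime: turbulent (Re > 4000)
(c) Friction factor: f = 0.316/Re^0.25 = 0.316/47805^0.25 = 0.02137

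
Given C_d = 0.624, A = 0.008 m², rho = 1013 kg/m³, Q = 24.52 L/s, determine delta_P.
Formula: Q = C_d A \sqrt{\frac{2 \Delta P}{\rho}}
Substituting knowns: 24.52 = 0.624·0.008·√(2·(delta_P·1000)/1013)·1000
Solving for delta_P: delta_P = ((24.52/1000)/(0.624·0.008))²·1013/2/1000 = 12.22 kPa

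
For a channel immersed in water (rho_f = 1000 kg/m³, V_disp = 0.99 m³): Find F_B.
Formula: F_B = \rho_f g V_{disp}
F_B = 1000·9.81·0.99 = 9712 N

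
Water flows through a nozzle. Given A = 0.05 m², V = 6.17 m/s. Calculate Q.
Formula: Q = A V
Q = 0.05·6.17·1000 = 308.5 L/s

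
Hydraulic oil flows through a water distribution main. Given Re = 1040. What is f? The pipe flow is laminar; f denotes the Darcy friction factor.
Formula: f = \frac{64}{Re}
f = 64/1040 = 0.06154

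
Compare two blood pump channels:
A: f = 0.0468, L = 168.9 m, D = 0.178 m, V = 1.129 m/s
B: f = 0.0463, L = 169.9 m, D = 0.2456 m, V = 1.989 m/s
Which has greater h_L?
h_L(A) = 2.885 m, h_L(B) = 6.458 m. Answer: B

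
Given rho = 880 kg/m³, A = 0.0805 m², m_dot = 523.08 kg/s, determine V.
Formula: \dot{m} = \rho A V
Substituting knowns: 523.08 = 880·0.0805·V
Solving for V: V = 523.08/(880·0.0805) = 7.384 m/s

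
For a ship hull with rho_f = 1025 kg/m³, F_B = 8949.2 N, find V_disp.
Formula: F_B = \rho_f g V_{disp}
Substituting knowns: 8949.2 = 1025·9.81·V_disp
Solving for V_disp: V_disp = 8949.2/(1025·9.81) = 0.89 m³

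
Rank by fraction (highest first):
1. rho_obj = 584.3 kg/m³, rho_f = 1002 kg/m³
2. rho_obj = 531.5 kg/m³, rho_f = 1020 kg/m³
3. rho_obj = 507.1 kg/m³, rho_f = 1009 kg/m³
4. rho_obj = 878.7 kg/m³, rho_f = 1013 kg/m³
Case 1: fraction = 0.5831
Case 2: fraction = 0.5211
Case 3: fraction = 0.5026
Case 4: fraction = 0.8674
Ranking (highest first): 4, 1, 2, 3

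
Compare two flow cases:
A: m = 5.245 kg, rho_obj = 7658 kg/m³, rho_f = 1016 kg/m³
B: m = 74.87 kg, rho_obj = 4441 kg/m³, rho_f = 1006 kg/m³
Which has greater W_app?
W_app(A) = 44.63 N, W_app(B) = 568.1 N. Answer: B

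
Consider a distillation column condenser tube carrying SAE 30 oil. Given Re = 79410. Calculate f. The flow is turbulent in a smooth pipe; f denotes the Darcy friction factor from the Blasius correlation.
Formula: f = \frac{0.316}{Re^{0.25}}
f = 0.316/79410^0.25 = 0.01882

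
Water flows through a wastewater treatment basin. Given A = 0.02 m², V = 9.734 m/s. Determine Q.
Formula: Q = A V
Q = 0.02·9.734·1000 = 194.7 L/s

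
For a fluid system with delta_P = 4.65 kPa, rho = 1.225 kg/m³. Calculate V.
Formula: V = \sqrt{\frac{2 \Delta P}{\rho}}
V = √(2·(4.65·1000)/1.225) = 87.13 m/s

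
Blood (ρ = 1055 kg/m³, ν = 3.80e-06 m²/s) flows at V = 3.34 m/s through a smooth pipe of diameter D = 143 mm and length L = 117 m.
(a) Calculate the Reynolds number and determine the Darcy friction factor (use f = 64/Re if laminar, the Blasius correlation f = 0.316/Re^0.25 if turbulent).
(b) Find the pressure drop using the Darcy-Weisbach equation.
(a) Re = V·D/ν = 3.34·0.143/3.80e-06 = 125690 → turbulent (Re > 4000); f = 0.316/Re^0.25 = 0.316/125690^0.25 = 0.016783 (Blasius is strictly valid for Re ≲ 1e5; used here as the smooth-pipe estimate the problem specifies)
(b) Darcy-Weisbach: ΔP = f·(L/D)·½ρV²/1000 = 0.016783·(117/0.143)·½·1055·3.34²/1000 = 80.8 kPa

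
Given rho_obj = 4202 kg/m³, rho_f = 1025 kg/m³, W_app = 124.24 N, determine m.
Formula: W_{app} = mg\left(1 - \frac{\rho_f}{\rho_{obj}}\right)
Substituting knowns: 124.24 = m·9.81·(1 − 1025/4202)
Solving for m: m = 124.24/(9.81·(1 − 1025/4202)) = 16.75 kg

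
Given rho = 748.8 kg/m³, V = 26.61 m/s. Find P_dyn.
Formula: P_{dyn} = \frac{1}{2} \rho V^2
P_dyn = 0.5·748.8·26.61²/1000 = 265.1 kPa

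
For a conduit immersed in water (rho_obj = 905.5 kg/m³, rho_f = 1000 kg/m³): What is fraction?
Formula: f_{sub} = \frac{\rho_{obj}}{\rho_f}
fraction = 905.5/1000 = 0.9055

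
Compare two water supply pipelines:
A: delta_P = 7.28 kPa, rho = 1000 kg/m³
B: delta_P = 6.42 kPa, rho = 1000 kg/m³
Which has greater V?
V(A) = 3.816 m/s, V(B) = 3.583 m/s. Answer: A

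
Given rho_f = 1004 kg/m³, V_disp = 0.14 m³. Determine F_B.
Formula: F_B = \rho_f g V_{disp}
F_B = 1004·9.81·0.14 = 1379 N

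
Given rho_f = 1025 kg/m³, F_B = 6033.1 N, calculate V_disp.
Formula: F_B = \rho_f g V_{disp}
Substituting knowns: 6033.1 = 1025·9.81·V_disp
Solving for V_disp: V_disp = 6033.1/(1025·9.81) = 0.6 m³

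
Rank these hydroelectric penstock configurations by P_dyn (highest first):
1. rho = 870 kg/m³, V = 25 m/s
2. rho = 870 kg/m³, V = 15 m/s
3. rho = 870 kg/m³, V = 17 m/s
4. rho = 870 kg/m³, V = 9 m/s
Case 1: P_dyn = 271.9 kPa
Case 2: P_dyn = 97.88 kPa
Case 3: P_dyn = 125.7 kPa
Case 4: P_dyn = 35.23 kPa
Ranking (highest first): 1, 3, 2, 4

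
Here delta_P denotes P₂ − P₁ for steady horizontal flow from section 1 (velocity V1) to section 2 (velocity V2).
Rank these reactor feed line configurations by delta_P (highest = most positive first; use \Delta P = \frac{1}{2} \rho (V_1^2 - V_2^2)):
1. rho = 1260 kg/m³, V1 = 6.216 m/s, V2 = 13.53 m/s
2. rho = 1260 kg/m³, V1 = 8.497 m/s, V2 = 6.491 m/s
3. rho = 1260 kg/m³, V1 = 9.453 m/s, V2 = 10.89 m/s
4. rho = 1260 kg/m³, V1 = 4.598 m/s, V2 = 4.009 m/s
Case 1: delta_P = -90.99 kPa
Case 2: delta_P = 18.94 kPa
Case 3: delta_P = -18.42 kPa
Case 4: delta_P = 3.194 kPa
Ranking (highest first): 2, 4, 3, 1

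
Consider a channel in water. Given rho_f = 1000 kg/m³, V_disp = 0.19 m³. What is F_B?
Formula: F_B = \rho_f g V_{disp}
F_B = 1000·9.81·0.19 = 1864 N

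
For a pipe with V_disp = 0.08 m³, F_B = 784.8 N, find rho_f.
Formula: F_B = \rho_f g V_{disp}
Substituting knowns: 784.8 = rho_f·9.81·0.08
Solving for rho_f: rho_f = 784.8/(9.81·0.08) = 1000 kg/m³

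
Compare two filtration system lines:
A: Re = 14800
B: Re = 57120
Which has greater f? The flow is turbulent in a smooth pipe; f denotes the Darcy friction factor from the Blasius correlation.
f(A) = 0.02865, f(B) = 0.02044. Answer: A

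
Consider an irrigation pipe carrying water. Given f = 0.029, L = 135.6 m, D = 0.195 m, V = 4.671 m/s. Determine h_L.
Formula: h_L = f \frac{L}{D} \frac{V^2}{2g}
h_L = 0.029·(135.6/0.195)·4.671²/(2·9.81) = 22.43 m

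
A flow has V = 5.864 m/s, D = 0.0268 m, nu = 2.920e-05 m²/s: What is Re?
Formula: Re = \frac{V D}{\nu}
Re = 5.864·0.0268/2.920e-05 = 5382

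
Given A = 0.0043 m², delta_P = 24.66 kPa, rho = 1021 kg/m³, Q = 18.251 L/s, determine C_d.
Formula: Q = C_d A \sqrt{\frac{2 \Delta P}{\rho}}
Substituting knowns: 18.251 = C_d·0.0043·√(2·(24.66·1000)/1021)·1000
Solving for C_d: C_d = (18.251/1000)/(0.0043·√(2·(24.66·1000)/1021)) = 0.6107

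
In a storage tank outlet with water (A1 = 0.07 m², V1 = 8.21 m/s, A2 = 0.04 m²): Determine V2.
Formula: V_2 = \frac{A_1 V_1}{A_2}
V2 = 0.07·8.21/0.04 = 14.37 m/s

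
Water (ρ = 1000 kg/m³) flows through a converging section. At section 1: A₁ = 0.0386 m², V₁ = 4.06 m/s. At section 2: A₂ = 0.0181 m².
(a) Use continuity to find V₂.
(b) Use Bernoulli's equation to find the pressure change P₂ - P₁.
(a) Continuity: A₁V₁=A₂V₂ -> V₂=A₁V₁/A₂=0.0386*4.06/0.0181=8.66 m/s
(b) Bernoulli: P₂-P₁=0.5*rho*(V₁^2-V₂^2)/1000=0.5*1000*(4.06^2-8.66^2)/1000=-29.26 kPa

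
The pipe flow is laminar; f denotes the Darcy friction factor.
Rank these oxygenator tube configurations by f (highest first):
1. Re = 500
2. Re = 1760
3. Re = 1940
Case 1: f = 0.128
Case 2: f = 0.03636
Case 3: f = 0.03299
Ranking (highest first): 1, 2, 3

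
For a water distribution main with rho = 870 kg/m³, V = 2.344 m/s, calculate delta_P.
Formula: V = \sqrt{\frac{2 \Delta P}{\rho}}
Substituting knowns: 2.344 = √(2·(delta_P·1000)/870)
Solving for delta_P: delta_P = 2.344²·870/2/1000 = 2.39 kPa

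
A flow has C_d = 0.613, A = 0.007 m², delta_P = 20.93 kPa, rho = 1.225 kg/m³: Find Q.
Formula: Q = C_d A \sqrt{\frac{2 \Delta P}{\rho}}
Q = 0.613·0.007·√(2·(20.93·1000)/1.225)·1000 = 793.2 L/s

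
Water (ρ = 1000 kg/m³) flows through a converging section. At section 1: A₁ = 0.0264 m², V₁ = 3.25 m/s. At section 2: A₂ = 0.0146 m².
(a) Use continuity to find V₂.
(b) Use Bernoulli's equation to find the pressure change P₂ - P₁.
(a) Continuity: A₁V₁=A₂V₂ -> V₂=A₁V₁/A₂=0.0264*3.25/0.0146=5.88 m/s
(b) Bernoulli: P₂-P₁=0.5*rho*(V₁^2-V₂^2)/1000=0.5*1000*(3.25^2-5.88^2)/1000=-12.01 kPa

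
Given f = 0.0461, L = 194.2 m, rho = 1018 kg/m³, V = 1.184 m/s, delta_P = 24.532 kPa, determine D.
Formula: \Delta P = f \frac{L}{D} \frac{\rho V^2}{2}
Substituting knowns: 24.532 = 0.0461·(194.2/D)·0.5·1018·1.184²/1000
Solving for D: D = 0.0461·194.2·0.5·1018·1.184²/(24.532·1000) = 0.2604 m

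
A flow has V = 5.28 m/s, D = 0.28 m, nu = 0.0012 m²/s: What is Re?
Formula: Re = \frac{V D}{\nu}
Re = 5.28·0.28/0.0012 = 1232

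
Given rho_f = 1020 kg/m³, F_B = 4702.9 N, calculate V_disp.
Formula: F_B = \rho_f g V_{disp}
Substituting knowns: 4702.9 = 1020·9.81·V_disp
Solving for V_disp: V_disp = 4702.9/(1020·9.81) = 0.47 m³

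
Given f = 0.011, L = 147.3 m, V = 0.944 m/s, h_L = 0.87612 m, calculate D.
Formula: h_L = f \frac{L}{D} \frac{V^2}{2g}
Substituting knowns: 0.87612 = 0.011·(147.3/D)·0.944²/(2·9.81)
Solving for D: D = 0.011·147.3·0.944²/(2·9.81·0.87612) = 0.084 m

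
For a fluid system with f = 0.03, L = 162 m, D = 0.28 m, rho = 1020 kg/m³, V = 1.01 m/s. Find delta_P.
Formula: \Delta P = f \frac{L}{D} \frac{\rho V^2}{2}
delta_P = 0.03·(162/0.28)·0.5·1020·1.01²/1000 = 9.03 kPa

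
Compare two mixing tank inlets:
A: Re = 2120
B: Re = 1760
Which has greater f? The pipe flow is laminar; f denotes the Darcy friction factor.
f(A) = 0.03019, f(B) = 0.03636. Answer: B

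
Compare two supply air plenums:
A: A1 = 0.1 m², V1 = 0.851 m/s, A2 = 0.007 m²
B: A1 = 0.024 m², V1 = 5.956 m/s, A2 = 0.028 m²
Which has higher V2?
V2(A) = 12.16 m/s, V2(B) = 5.105 m/s. Answer: A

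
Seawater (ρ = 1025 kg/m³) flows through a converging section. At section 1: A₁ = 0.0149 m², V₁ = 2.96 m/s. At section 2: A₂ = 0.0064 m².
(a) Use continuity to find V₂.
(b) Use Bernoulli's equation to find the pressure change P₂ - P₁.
(a) Continuity: A₁V₁=A₂V₂ -> V₂=A₁V₁/A₂=0.0149*2.96/0.0064=6.89 m/s
(b) Bernoulli: P₂-P₁=0.5*rho*(V₁^2-V₂^2)/1000=0.5*1025*(2.96^2-6.89^2)/1000=-19.84 kPa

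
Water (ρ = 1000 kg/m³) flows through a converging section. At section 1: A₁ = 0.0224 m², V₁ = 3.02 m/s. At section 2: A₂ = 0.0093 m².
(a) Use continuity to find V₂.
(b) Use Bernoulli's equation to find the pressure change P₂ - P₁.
(a) Continuity: A₁V₁=A₂V₂ -> V₂=A₁V₁/A₂=0.0224*3.02/0.0093=7.27 m/s
(b) Bernoulli: P₂-P₁=0.5*rho*(V₁^2-V₂^2)/1000=0.5*1000*(3.02^2-7.27^2)/1000=-21.87 kPa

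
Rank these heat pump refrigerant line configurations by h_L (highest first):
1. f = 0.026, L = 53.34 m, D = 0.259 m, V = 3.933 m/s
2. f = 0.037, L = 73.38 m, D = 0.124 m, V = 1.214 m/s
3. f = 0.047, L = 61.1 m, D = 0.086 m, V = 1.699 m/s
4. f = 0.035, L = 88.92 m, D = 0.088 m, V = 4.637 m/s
Case 1: h_L = 4.222 m
Case 2: h_L = 1.645 m
Case 3: h_L = 4.913 m
Case 4: h_L = 38.76 m
Ranking (highest first): 4, 3, 1, 2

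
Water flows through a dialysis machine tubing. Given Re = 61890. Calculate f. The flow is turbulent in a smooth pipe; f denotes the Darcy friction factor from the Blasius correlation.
Formula: f = \frac{0.316}{Re^{0.25}}
f = 0.316/61890^0.25 = 0.02003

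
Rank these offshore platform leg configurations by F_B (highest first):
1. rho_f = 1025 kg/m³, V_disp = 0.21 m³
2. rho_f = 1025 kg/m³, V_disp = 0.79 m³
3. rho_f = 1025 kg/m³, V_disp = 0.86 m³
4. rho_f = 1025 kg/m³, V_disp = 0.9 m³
Case 1: F_B = 2112 N
Case 2: F_B = 7944 N
Case 3: F_B = 8648 N
Case 4: F_B = 9050 N
Ranking (highest first): 4, 3, 2, 1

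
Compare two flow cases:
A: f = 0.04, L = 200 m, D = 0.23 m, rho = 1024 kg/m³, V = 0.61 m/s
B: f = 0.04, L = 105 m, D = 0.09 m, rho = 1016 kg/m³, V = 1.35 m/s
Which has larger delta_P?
delta_P(A) = 6.627 kPa, delta_P(B) = 43.21 kPa. Answer: B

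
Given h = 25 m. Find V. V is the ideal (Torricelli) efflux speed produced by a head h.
Formula: V = \sqrt{2 g h}
V = √(2·9.81·25) = 22.15 m/s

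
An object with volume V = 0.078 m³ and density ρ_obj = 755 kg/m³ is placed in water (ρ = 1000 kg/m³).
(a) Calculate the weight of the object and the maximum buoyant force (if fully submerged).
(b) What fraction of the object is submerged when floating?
(a) W=rho_obj*g*V=755*9.81*0.078=577.7 N; F_B(max)=rho*g*V=1000*9.81*0.078=765.2 N
(b) Floating fraction=rho_obj/rho=755/1000=0.755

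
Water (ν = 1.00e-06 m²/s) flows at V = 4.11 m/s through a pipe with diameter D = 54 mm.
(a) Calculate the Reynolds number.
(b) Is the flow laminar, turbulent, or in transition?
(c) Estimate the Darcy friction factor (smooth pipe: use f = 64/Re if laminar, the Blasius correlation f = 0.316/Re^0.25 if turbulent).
(a) Re = V·D/ν = 4.11·0.054/1.00e-06 = 221940
(b) Flow regime: turbulent (Re > 4000)
(c) Friction factor: f = 0.316/Re^0.25 = 0.316/221940^0.25 = 0.01456 (Blasius is strictly valid for Re ≲ 1e5; used here as the smooth-pipe estimate the problem specifies)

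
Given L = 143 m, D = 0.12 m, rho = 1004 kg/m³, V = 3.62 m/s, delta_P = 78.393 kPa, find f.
Formula: \Delta P = f \frac{L}{D} \frac{\rho V^2}{2}
Substituting knowns: 78.393 = f·(143/0.12)·0.5·1004·3.62²/1000
Solving for f: f = (78.393·1000)/((143/0.12)·0.5·1004·3.62²) = 0.01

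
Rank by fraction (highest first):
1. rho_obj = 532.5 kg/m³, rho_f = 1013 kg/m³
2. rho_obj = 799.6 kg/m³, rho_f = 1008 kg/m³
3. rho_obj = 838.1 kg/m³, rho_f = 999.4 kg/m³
Case 1: fraction = 0.5257
Case 2: fraction = 0.7933
Case 3: fraction = 0.8386
Ranking (highest first): 3, 2, 1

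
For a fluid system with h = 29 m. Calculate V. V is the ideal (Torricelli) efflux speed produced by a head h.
Formula: V = \sqrt{2 g h}
V = √(2·9.81·29) = 23.85 m/s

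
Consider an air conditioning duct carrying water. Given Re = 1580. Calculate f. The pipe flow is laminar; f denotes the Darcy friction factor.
Formula: f = \frac{64}{Re}
f = 64/1580 = 0.04051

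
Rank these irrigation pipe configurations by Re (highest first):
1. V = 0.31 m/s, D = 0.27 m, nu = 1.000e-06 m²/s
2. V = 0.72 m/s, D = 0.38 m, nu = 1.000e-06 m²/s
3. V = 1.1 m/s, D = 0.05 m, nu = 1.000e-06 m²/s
Case 1: Re = 83700
Case 2: Re = 273600
Case 3: Re = 55000
Ranking (highest first): 2, 1, 3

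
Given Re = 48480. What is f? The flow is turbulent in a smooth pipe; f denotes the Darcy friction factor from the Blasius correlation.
Formula: f = \frac{0.316}{Re^{0.25}}
f = 0.316/48480^0.25 = 0.0213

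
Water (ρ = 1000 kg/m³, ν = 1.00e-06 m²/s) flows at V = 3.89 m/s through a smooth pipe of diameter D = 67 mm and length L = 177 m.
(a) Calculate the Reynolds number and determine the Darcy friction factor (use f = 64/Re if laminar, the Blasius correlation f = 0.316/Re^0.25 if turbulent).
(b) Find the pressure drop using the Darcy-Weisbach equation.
(a) Re = V·D/ν = 3.89·0.067/1.00e-06 = 260630 → turbulent (Re > 4000); f = 0.316/Re^0.25 = 0.316/260630^0.25 = 0.013986 (Blasius is strictly valid for Re ≲ 1e5; used here as the smooth-pipe estimate the problem specifies)
(b) Darcy-Weisbach: ΔP = f·(L/D)·½ρV²/1000 = 0.013986·(177/0.067)·½·1000·3.89²/1000 = 279.6 kPa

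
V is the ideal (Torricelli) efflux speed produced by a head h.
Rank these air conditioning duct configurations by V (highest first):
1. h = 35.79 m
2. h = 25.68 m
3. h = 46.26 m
Case 1: V = 26.5 m/s
Case 2: V = 22.45 m/s
Case 3: V = 30.13 m/s
Ranking (highest first): 3, 1, 2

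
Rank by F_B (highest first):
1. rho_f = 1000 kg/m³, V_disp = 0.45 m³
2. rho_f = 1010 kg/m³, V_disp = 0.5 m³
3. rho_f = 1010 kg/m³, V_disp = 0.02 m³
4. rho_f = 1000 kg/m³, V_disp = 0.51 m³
Case 1: F_B = 4414 N
Case 2: F_B = 4954 N
Case 3: F_B = 198.2 N
Case 4: F_B = 5003 N
Ranking (highest first): 4, 2, 1, 3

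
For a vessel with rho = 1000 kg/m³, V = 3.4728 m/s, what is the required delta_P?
Formula: V = \sqrt{\frac{2 \Delta P}{\rho}}
Substituting knowns: 3.4728 = √(2·(delta_P·1000)/1000)
Solving for delta_P: delta_P = 3.4728²·1000/2/1000 = 6.03 kPa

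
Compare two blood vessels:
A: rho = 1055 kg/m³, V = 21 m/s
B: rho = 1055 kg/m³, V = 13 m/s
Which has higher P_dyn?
P_dyn(A) = 232.6 kPa, P_dyn(B) = 89.15 kPa. Answer: A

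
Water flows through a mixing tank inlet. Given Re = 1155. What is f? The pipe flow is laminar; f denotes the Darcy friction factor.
Formula: f = \frac{64}{Re}
f = 64/1155 = 0.05541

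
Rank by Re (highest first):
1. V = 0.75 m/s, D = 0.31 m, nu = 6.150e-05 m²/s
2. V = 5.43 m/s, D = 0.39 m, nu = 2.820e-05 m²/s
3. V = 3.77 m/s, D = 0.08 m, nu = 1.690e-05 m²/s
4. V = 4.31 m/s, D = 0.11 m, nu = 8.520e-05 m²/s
Case 1: Re = 3780
Case 2: Re = 75096
Case 3: Re = 17846
Case 4: Re = 5565
Ranking (highest first): 2, 3, 4, 1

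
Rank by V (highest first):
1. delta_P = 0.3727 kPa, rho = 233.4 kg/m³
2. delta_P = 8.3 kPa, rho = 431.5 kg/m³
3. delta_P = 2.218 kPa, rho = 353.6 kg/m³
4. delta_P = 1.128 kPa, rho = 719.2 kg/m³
Case 1: V = 1.787 m/s
Case 2: V = 6.202 m/s
Case 3: V = 3.542 m/s
Case 4: V = 1.771 m/s
Ranking (highest first): 2, 3, 1, 4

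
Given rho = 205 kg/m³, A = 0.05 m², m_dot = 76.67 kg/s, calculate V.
Formula: \dot{m} = \rho A V
Substituting knowns: 76.67 = 205·0.05·V
Solving for V: V = 76.67/(205·0.05) = 7.48 m/s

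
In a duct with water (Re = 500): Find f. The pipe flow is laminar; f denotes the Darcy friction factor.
Formula: f = \frac{64}{Re}
f = 64/500 = 0.128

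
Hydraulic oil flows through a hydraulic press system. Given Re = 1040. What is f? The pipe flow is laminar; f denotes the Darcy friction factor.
Formula: f = \frac{64}{Re}
f = 64/1040 = 0.06154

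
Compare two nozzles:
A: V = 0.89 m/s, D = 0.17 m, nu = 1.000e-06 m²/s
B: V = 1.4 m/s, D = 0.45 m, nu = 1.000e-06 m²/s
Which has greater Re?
Re(A) = 151300, Re(B) = 630000. Answer: B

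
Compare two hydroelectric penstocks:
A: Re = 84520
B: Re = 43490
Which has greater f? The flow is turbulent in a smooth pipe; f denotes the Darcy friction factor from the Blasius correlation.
f(A) = 0.01853, f(B) = 0.02188. Answer: B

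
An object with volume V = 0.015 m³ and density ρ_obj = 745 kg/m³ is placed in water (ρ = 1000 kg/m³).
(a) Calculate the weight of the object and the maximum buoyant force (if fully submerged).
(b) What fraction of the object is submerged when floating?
(a) W=rho_obj*g*V=745*9.81*0.015=109.6 N; F_B(max)=rho*g*V=1000*9.81*0.015=147.2 N
(b) Floating fraction=rho_obj/rho=745/1000=0.745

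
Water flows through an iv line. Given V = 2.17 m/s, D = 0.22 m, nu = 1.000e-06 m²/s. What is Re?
Formula: Re = \frac{V D}{\nu}
Re = 2.17·0.22/1.000e-06 = 477400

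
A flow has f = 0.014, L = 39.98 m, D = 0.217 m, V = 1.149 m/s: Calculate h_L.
Formula: h_L = f \frac{L}{D} \frac{V^2}{2g}
h_L = 0.014·(39.98/0.217)·1.149²/(2·9.81) = 0.1736 m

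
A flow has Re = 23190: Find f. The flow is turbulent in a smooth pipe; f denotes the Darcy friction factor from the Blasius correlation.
Formula: f = \frac{0.316}{Re^{0.25}}
f = 0.316/23190^0.25 = 0.02561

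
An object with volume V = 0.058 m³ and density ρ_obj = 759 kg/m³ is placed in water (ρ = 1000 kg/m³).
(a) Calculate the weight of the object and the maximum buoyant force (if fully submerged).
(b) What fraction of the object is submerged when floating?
(a) W=rho_obj*g*V=759*9.81*0.058=431.9 N; F_B(max)=rho*g*V=1000*9.81*0.058=569.0 N
(b) Floating fraction=rho_obj/rho=759/1000=0.759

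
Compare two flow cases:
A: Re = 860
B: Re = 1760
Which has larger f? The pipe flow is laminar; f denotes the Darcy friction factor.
f(A) = 0.07442, f(B) = 0.03636. Answer: A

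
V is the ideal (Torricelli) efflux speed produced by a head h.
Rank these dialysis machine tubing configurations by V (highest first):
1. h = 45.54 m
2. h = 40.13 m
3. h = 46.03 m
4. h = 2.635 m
Case 1: V = 29.89 m/s
Case 2: V = 28.06 m/s
Case 3: V = 30.05 m/s
Case 4: V = 7.19 m/s
Ranking (highest first): 3, 1, 2, 4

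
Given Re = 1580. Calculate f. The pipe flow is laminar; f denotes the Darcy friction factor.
Formula: f = \frac{64}{Re}
f = 64/1580 = 0.04051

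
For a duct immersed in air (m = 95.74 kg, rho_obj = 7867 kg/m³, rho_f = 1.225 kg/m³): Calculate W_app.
Formula: W_{app} = mg\left(1 - \frac{\rho_f}{\rho_{obj}}\right)
W_app = 95.74·9.81·(1 − 1.225/7867) = 939.1 N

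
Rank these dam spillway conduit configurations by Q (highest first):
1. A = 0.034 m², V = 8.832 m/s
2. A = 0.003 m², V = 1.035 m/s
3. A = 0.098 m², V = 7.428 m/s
Case 1: Q = 300.3 L/s
Case 2: Q = 3.105 L/s
Case 3: Q = 727.9 L/s
Ranking (highest first): 3, 1, 2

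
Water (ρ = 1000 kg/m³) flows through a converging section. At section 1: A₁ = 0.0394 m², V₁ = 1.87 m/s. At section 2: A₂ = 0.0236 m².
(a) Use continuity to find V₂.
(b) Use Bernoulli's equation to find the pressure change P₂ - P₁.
(a) Continuity: A₁V₁=A₂V₂ -> V₂=A₁V₁/A₂=0.0394*1.87/0.0236=3.12 m/s
(b) Bernoulli: P₂-P₁=0.5*rho*(V₁^2-V₂^2)/1000=0.5*1000*(1.87^2-3.12^2)/1000=-3.119 kPa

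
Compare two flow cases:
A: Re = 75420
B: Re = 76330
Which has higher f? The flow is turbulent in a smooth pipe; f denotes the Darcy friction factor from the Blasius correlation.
f(A) = 0.01907, f(B) = 0.01901. Answer: A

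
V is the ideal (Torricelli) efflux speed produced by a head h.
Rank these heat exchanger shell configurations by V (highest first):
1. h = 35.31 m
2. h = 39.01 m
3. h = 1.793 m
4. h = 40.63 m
Case 1: V = 26.32 m/s
Case 2: V = 27.67 m/s
Case 3: V = 5.931 m/s
Case 4: V = 28.23 m/s
Ranking (highest first): 4, 2, 1, 3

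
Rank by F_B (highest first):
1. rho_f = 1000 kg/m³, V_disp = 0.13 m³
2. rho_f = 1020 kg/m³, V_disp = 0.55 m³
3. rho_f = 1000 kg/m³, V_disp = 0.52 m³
Case 1: F_B = 1275 N
Case 2: F_B = 5503 N
Case 3: F_B = 5101 N
Ranking (highest first): 2, 3, 1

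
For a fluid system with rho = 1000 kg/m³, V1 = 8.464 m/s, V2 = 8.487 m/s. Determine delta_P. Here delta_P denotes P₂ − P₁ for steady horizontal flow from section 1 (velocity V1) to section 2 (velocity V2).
Formula: \Delta P = \frac{1}{2} \rho (V_1^2 - V_2^2)
delta_P = 0.5·1000·(8.464² − 8.487²)/1000 = -0.1949 kPa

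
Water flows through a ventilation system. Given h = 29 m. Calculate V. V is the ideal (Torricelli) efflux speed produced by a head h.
Formula: V = \sqrt{2 g h}
V = √(2·9.81·29) = 23.85 m/s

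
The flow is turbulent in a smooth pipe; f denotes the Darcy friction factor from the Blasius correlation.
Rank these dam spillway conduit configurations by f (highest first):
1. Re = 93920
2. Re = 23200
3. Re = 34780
Case 1: f = 0.01805
Case 2: f = 0.0256
Case 3: f = 0.02314
Ranking (highest first): 2, 3, 1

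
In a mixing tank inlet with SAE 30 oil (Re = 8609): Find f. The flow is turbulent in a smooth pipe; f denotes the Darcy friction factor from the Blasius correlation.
Formula: f = \frac{0.316}{Re^{0.25}}
f = 0.316/8609^0.25 = 0.03281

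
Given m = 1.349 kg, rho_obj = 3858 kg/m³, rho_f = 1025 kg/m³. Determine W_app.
Formula: W_{app} = mg\left(1 - \frac{\rho_f}{\rho_{obj}}\right)
W_app = 1.349·9.81·(1 − 1025/3858) = 9.718 N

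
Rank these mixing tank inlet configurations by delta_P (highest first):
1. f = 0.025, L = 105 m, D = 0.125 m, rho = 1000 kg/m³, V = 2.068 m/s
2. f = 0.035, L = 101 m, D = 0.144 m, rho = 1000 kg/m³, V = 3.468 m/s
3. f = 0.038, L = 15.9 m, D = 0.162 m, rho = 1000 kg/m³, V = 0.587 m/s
Case 1: delta_P = 44.9 kPa
Case 2: delta_P = 147.6 kPa
Case 3: delta_P = 0.6426 kPa
Ranking (highest first): 2, 1, 3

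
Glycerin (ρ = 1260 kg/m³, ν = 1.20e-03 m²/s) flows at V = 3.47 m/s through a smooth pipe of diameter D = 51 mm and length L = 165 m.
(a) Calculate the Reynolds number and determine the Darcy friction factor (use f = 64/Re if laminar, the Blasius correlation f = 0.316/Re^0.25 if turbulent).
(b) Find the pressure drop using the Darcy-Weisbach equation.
(a) Re = V·D/ν = 3.47·0.051/1.20e-03 = 147.47 → laminar (Re < 2300); f = 64/Re = 64/147.47 = 0.43399
(b) Darcy-Weisbach: ΔP = f·(L/D)·½ρV²/1000 = 0.43399·(165/0.051)·½·1260·3.47²/1000 = 10651 kPa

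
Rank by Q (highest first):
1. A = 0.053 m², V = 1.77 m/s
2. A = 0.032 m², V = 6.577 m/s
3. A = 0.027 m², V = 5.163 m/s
Case 1: Q = 93.81 L/s
Case 2: Q = 210.5 L/s
Case 3: Q = 139.4 L/s
Ranking (highest first): 2, 3, 1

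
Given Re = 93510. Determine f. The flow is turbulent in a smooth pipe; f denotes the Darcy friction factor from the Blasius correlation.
Formula: f = \frac{0.316}{Re^{0.25}}
f = 0.316/93510^0.25 = 0.01807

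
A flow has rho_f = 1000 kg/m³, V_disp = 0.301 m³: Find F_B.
Formula: F_B = \rho_f g V_{disp}
F_B = 1000·9.81·0.301 = 2953 N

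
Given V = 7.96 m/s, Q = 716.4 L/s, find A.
Formula: Q = A V
Substituting knowns: 716.4 = A·7.96·1000
Solving for A: A = (716.4/1000)/7.96 = 0.09 m²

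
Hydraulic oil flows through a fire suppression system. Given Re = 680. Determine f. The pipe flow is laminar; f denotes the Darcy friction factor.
Formula: f = \frac{64}{Re}
f = 64/680 = 0.09412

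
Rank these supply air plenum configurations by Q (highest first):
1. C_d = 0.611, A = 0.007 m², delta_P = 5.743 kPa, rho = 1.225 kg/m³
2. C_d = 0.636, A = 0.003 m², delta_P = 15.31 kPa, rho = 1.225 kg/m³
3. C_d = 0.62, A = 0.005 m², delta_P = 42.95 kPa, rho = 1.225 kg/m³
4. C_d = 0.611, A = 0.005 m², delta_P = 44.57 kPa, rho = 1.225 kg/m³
Case 1: Q = 414.1 L/s
Case 2: Q = 301.7 L/s
Case 3: Q = 820.9 L/s
Case 4: Q = 824.1 L/s
Ranking (highest first): 4, 3, 1, 2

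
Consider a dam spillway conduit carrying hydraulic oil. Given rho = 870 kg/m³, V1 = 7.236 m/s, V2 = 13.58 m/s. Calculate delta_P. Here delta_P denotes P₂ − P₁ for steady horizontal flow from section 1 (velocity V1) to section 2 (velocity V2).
Formula: \Delta P = \frac{1}{2} \rho (V_1^2 - V_2^2)
delta_P = 0.5·870·(7.236² − 13.58²)/1000 = -57.44 kPa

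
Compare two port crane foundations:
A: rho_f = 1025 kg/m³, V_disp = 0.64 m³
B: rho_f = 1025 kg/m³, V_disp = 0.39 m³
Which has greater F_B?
F_B(A) = 6435 N, F_B(B) = 3922 N. Answer: A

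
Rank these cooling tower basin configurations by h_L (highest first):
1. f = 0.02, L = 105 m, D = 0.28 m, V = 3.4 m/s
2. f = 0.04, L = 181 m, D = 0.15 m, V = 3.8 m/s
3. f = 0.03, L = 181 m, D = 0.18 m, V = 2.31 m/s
Case 1: h_L = 4.419 m
Case 2: h_L = 35.52 m
Case 3: h_L = 8.205 m
Ranking (highest first): 2, 3, 1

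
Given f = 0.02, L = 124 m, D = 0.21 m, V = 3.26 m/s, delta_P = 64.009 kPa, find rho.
Formula: \Delta P = f \frac{L}{D} \frac{\rho V^2}{2}
Substituting knowns: 64.009 = 0.02·(124/0.21)·0.5·rho·3.26²/1000
Solving for rho: rho = (64.009·1000)/(0.02·(124/0.21)·0.5·3.26²) = 1020 kg/m³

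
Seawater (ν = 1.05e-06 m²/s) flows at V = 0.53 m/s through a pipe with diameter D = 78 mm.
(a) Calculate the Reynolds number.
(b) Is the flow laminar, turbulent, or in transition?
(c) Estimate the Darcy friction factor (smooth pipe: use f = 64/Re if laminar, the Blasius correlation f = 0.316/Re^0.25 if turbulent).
(a) Re = V·D/ν = 0.53·0.078/1.05e-06 = 39371
(b) Flow regime: turbulent (Re > 4000)
(c) Friction factor: f = 0.316/Re^0.25 = 0.316/39371^0.25 = 0.02243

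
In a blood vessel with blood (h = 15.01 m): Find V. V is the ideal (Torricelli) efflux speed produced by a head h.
Formula: V = \sqrt{2 g h}
V = √(2·9.81·15.01) = 17.16 m/s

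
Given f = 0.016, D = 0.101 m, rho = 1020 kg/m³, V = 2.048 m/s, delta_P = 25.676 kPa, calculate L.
Formula: \Delta P = f \frac{L}{D} \frac{\rho V^2}{2}
Substituting knowns: 25.676 = 0.016·(L/0.101)·0.5·1020·2.048²/1000
Solving for L: L = (25.676·1000)·0.101/(0.016·0.5·1020·2.048²) = 75.77 m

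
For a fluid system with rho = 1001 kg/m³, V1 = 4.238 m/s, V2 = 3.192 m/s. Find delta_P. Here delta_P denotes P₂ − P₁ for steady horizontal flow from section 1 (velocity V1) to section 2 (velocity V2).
Formula: \Delta P = \frac{1}{2} \rho (V_1^2 - V_2^2)
delta_P = 0.5·1001·(4.238² − 3.192²)/1000 = 3.89 kPa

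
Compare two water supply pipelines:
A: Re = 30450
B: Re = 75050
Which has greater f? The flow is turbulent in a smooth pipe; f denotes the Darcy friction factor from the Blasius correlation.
f(A) = 0.02392, f(B) = 0.01909. Answer: A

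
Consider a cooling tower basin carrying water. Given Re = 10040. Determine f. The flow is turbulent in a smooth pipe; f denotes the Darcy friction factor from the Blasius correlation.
Formula: f = \frac{0.316}{Re^{0.25}}
f = 0.316/10040^0.25 = 0.03157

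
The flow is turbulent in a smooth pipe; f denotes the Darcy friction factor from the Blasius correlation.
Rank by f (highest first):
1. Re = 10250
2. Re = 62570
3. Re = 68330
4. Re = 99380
Case 1: f = 0.03141
Case 2: f = 0.01998
Case 3: f = 0.01954
Case 4: f = 0.0178
Ranking (highest first): 1, 2, 3, 4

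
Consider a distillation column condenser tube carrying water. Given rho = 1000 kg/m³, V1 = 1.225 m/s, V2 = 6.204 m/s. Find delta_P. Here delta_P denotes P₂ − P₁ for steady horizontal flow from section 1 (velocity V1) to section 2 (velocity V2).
Formula: \Delta P = \frac{1}{2} \rho (V_1^2 - V_2^2)
delta_P = 0.5·1000·(1.225² − 6.204²)/1000 = -18.49 kPa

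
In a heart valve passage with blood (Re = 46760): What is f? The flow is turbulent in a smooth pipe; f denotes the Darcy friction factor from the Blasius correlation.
Formula: f = \frac{0.316}{Re^{0.25}}
f = 0.316/46760^0.25 = 0.02149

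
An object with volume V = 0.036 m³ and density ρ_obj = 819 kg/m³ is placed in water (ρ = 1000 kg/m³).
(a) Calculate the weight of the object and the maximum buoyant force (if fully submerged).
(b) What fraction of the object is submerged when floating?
(a) W=rho_obj*g*V=819*9.81*0.036=289.2 N; F_B(max)=rho*g*V=1000*9.81*0.036=353.2 N
(b) Floating fraction=rho_obj/rho=819/1000=0.819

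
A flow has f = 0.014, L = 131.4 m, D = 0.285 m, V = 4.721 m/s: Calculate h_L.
Formula: h_L = f \frac{L}{D} \frac{V^2}{2g}
h_L = 0.014·(131.4/0.285)·4.721²/(2·9.81) = 7.332 m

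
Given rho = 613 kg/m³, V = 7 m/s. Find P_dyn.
Formula: P_{dyn} = \frac{1}{2} \rho V^2
P_dyn = 0.5·613·7²/1000 = 15.02 kPa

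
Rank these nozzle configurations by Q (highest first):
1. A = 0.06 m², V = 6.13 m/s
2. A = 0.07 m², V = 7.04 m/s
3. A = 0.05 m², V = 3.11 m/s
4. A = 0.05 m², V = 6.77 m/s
Case 1: Q = 367.8 L/s
Case 2: Q = 492.8 L/s
Case 3: Q = 155.5 L/s
Case 4: Q = 338.5 L/s
Ranking (highest first): 2, 1, 4, 3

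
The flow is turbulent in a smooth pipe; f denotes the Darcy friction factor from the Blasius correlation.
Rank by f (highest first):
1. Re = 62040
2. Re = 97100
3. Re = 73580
Case 1: f = 0.02002
Case 2: f = 0.0179
Case 3: f = 0.01919
Ranking (highest first): 1, 3, 2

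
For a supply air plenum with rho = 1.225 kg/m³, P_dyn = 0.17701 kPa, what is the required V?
Formula: P_{dyn} = \frac{1}{2} \rho V^2
Substituting knowns: 0.17701 = 0.5·1.225·V²/1000
Solving for V: V = √(2·(0.17701·1000)/1.225) = 17 m/s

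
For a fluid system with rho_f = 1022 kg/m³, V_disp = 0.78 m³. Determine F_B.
Formula: F_B = \rho_f g V_{disp}
F_B = 1022·9.81·0.78 = 7820 N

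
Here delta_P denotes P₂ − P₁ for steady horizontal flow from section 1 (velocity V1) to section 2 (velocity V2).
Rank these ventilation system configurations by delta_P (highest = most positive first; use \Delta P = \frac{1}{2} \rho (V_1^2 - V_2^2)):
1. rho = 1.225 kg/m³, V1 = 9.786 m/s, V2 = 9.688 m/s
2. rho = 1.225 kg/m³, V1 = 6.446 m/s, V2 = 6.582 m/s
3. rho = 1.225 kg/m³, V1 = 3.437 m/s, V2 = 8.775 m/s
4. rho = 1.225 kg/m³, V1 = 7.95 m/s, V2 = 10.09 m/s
Case 1: delta_P = 0.001169 kPa
Case 2: delta_P = -0.001085 kPa
Case 3: delta_P = -0.03993 kPa
Case 4: delta_P = -0.02365 kPa
Ranking (highest first): 1, 2, 4, 3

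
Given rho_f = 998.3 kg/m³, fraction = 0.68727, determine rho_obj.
Formula: f_{sub} = \frac{\rho_{obj}}{\rho_f}
Substituting knowns: 0.68727 = rho_obj/998.3
Solving for rho_obj: rho_obj = 0.68727·998.3 = 686.1 kg/m³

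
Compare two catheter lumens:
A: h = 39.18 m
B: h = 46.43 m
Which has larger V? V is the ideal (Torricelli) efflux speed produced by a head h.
V(A) = 27.73 m/s, V(B) = 30.18 m/s. Answer: B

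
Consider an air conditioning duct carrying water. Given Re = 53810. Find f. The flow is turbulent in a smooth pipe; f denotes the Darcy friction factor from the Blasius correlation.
Formula: f = \frac{0.316}{Re^{0.25}}
f = 0.316/53810^0.25 = 0.02075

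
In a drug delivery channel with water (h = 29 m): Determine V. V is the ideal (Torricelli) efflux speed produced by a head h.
Formula: V = \sqrt{2 g h}
V = √(2·9.81·29) = 23.85 m/s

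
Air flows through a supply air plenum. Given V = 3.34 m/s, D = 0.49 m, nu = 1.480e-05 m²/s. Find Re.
Formula: Re = \frac{V D}{\nu}
Re = 3.34·0.49/1.480e-05 = 110581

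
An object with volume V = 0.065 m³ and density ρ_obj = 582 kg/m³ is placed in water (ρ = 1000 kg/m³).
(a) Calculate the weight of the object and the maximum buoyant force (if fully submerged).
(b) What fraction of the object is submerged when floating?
(a) W=rho_obj*g*V=582*9.81*0.065=371.1 N; F_B(max)=rho*g*V=1000*9.81*0.065=637.6 N
(b) Floating fraction=rho_obj/rho=582/1000=0.582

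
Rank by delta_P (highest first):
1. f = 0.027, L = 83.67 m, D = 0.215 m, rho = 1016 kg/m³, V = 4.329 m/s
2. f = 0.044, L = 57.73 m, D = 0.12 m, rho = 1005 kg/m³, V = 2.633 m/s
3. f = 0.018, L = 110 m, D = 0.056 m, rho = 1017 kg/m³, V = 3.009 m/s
Case 1: delta_P = 100 kPa
Case 2: delta_P = 73.74 kPa
Case 3: delta_P = 162.8 kPa
Ranking (highest first): 3, 1, 2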